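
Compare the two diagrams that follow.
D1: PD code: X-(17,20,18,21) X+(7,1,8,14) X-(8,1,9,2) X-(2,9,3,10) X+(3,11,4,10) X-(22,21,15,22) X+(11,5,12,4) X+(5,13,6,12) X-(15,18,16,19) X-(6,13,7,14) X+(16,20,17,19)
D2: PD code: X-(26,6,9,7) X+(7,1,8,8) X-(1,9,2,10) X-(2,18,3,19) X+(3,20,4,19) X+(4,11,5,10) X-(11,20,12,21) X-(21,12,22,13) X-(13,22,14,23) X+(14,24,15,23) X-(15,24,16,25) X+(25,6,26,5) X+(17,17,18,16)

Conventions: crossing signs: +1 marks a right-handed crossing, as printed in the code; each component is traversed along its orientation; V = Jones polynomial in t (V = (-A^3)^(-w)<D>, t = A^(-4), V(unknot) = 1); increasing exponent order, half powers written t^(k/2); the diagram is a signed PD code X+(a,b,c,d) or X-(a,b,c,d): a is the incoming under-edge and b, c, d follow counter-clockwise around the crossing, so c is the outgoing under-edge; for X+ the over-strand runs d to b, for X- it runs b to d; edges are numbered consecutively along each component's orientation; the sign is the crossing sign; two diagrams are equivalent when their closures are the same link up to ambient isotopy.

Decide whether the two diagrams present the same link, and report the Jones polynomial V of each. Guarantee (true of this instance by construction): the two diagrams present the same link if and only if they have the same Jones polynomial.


same link: no
V(D1) = -t^(-1/2) - t^(1/2)  [11 crossings, <D> = A^-5 + A^-1, w = -1]
V(D2) = t^(-9/2) - t^(-5/2) - t^(-3/2) - t^(-1/2)  [13 crossings, <D> = A^-1 + A^3 + A^7 - A^15, w = -1]
insight: comparing 2 Jones polynomials yields 2 groups


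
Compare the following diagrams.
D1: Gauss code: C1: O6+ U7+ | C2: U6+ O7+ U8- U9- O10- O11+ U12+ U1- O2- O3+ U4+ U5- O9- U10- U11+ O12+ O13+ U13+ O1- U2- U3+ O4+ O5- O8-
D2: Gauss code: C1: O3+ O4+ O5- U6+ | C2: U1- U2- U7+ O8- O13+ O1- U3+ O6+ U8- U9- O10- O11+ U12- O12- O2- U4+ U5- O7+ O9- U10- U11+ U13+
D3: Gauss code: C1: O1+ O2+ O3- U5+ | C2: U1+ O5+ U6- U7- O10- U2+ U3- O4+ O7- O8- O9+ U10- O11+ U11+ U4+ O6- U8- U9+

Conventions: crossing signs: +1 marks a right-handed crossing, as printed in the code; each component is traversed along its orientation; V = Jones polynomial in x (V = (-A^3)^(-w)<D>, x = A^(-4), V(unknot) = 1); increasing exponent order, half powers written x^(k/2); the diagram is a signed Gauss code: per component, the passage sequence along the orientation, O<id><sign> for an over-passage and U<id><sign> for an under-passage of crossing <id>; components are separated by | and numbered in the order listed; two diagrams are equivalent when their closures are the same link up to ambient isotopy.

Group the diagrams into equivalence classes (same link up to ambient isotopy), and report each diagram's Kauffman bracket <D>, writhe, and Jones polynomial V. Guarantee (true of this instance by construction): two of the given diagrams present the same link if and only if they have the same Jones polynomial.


classes: {D1, D2, D3}
V(D1) = -x^(1/2) - x^(5/2)  [13 crossings, <D> = A^-7 + A, w = +1]
D2 (bracket A^-13 + A^-5; 13 crossings at w = -1): V = -x^(1/2) - x^(5/2)
V(D3) = -x^(1/2) - x^(5/2)  (w +1, c 11, <D> = A^-7 + A)
insight: one V(x) for all 3 diagrams — one class (guaranteed)


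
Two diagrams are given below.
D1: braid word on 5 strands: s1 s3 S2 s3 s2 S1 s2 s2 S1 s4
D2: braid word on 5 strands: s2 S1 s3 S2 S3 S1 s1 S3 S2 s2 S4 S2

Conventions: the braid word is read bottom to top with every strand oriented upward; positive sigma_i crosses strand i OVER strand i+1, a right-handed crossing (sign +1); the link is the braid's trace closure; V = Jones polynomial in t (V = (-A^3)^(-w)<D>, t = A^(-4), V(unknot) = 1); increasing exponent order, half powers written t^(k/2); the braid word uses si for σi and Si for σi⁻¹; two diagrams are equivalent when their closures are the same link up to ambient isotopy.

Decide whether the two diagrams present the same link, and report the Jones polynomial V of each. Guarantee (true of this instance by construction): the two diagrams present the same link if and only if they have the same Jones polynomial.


same link: no
V(D1) = t - t^2 + 2t^3 - t^4 + t^5 - t^6  [10 crossings, <D> = -A^-12 + A^-8 - A^-4 + 2 - A^4 + A^8, w = +4]
V(D2) = 1  (w -4, c 12, <D> = A^-12)
note: 2 classes among 2 diagrams; unequal V(t) rules out equality


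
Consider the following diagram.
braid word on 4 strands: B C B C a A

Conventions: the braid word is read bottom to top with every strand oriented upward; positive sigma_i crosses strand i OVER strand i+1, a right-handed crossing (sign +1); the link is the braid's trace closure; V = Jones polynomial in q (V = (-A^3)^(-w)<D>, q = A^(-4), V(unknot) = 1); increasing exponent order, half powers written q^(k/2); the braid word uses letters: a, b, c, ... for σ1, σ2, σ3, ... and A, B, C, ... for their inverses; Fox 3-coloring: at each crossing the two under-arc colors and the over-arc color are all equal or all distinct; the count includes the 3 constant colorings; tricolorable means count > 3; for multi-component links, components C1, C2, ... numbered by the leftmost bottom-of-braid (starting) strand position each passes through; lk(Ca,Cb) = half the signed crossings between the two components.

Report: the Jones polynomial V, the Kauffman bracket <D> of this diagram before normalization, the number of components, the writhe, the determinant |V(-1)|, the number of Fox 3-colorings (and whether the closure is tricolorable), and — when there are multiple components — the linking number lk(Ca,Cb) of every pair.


V(q) = q^(-9/2) - q^(-5/2) - q^(-3/2) - q^(-1/2)
bracket: -A^-10 - A^-6 - A^-2 + A^6, w = -4
2 components, writhe -4, over 6 crossings
lk(C1,C2) = 0
det 0, colorings 27 of 3^7 — tricolorable
observation: every pair of the 2 components has lk = 0


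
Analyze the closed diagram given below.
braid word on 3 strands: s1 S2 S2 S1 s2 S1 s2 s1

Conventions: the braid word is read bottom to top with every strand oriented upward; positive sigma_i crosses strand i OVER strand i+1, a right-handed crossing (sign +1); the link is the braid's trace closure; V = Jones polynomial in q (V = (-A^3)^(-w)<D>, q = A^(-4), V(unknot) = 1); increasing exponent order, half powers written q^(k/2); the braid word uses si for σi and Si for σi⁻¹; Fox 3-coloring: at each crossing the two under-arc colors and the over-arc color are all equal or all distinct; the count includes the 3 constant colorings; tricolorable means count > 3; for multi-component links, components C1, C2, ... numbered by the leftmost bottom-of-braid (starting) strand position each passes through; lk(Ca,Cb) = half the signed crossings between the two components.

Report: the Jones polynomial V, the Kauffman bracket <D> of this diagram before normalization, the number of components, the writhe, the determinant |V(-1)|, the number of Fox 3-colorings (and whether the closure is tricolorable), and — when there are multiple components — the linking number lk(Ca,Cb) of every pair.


V = -q^-3 + 2q^-2 - 2q^-1 + 3 - 2q + 2q^2 - q^3
<D> = -A^-12 + 2A^-8 - 2A^-4 + 3 - 2A^4 + 2A^8 - A^12 (w = 0)
1 component over 8 crossings, w = 0
3 Fox colorings among 3^8, |V(-1)| = 13: not tricolorable
why: det 13 = |V(-1)|; not divisible by 3, so not tricolorable


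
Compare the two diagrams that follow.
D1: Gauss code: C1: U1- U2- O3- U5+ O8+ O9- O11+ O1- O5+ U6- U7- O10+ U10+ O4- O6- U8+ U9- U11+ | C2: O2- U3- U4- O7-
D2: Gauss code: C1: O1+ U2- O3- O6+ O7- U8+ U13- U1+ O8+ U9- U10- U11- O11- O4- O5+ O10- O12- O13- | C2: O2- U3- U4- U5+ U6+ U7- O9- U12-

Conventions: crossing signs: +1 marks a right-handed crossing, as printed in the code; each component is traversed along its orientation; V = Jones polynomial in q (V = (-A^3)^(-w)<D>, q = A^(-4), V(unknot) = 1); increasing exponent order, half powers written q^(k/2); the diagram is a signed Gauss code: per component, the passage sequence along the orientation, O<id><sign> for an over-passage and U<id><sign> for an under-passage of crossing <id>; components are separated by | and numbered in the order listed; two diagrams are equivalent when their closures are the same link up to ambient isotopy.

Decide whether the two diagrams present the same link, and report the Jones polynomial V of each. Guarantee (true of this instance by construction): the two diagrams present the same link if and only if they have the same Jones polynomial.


equivalent: yes
D1 (bracket A^-3 + A^5 - A^9 + A^13; 11 crossings at w = -3): V = -q^(-11/2) + q^(-9/2) - q^(-7/2) - q^(-3/2)
V(D2) = -q^(-11/2) + q^(-9/2) - q^(-7/2) - q^(-3/2)  (w -5, c 13, <D> = A^-9 + A^-1 - A^3 + A^7)
key observation: all 2 diagrams share one V(q), hence one class


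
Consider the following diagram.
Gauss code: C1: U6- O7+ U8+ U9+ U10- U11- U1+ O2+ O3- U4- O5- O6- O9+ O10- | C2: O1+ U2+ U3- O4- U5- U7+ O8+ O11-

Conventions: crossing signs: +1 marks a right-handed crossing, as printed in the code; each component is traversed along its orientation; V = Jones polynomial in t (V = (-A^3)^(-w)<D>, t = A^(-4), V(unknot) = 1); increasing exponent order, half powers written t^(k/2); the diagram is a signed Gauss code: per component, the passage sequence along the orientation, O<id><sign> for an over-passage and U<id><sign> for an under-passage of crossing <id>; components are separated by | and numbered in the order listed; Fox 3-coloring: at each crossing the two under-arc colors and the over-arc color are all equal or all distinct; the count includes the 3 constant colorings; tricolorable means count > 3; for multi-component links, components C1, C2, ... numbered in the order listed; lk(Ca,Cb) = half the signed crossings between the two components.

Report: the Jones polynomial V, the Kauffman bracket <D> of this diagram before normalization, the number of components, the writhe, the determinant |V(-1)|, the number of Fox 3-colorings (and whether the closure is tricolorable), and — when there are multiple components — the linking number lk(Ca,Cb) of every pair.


V(t) = -t^(-1/2) - t^(1/2)
bracket: A^-5 + A^-1, w = -1
2 components, writhe -1, over 11 crossings
lk(C1,C2) = 0
det 0, colorings 9 of 3^11 — tricolorable
observation: summing lk over 1 pair gives 0


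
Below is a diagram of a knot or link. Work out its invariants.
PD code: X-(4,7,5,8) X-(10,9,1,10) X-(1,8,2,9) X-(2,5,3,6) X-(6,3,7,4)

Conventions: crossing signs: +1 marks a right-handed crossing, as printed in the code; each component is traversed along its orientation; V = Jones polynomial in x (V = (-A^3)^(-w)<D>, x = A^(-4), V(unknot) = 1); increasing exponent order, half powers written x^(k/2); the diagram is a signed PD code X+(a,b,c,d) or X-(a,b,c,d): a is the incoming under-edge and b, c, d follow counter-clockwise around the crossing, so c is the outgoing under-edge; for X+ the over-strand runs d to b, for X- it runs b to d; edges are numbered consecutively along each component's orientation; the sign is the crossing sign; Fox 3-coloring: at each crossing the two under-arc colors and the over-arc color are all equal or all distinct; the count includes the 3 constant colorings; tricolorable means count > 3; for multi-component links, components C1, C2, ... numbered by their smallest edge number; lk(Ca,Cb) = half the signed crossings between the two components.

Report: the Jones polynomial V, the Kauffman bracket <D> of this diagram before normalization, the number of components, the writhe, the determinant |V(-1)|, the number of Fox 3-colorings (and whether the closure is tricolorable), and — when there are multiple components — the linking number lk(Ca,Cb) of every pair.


V(x) = -x^-4 + x^-3 + x^-1
bracket: -A^-11 - A^-3 + A, w = -5
1 component, writhe -5, over 5 crossings
det 3, colorings 9 of 3^5 — tricolorable
observation: w = -5 shifts under R1 moves; the (-A^3)^(5) factor cancels that in V


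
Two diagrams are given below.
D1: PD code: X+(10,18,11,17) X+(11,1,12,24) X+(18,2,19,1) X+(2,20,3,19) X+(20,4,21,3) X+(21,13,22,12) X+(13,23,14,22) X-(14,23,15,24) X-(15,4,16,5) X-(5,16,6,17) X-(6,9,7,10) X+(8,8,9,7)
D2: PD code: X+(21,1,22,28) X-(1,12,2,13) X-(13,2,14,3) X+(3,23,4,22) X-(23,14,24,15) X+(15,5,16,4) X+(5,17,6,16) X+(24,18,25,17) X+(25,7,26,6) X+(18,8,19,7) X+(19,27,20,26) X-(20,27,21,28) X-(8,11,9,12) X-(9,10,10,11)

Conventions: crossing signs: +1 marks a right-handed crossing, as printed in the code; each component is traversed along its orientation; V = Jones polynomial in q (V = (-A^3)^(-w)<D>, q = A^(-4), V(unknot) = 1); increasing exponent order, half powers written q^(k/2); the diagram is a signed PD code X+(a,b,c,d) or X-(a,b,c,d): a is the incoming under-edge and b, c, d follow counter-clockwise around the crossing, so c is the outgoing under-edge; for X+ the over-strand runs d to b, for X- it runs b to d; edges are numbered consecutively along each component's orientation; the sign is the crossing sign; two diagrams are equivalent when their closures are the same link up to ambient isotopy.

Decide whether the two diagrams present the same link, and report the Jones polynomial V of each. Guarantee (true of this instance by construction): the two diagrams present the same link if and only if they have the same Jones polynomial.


equivalent: no
V(D1) = q - q^2 + 2q^3 - q^4 + q^5 - q^6  (w +4, c 12, <D> = -A^-12 + A^-8 - A^-4 + 2 - A^4 + A^8)
D2 (bracket A^-22 - 2A^-18 + 2A^-14 - 3A^-10 + 3A^-6 - 2A^-2 + 2A^2; 14 crossings at w = +2): V = 2q - 2q^2 + 3q^3 - 3q^4 + 2q^5 - 2q^6 + q^7
why: comparing 2 Jones polynomials yields 2 groups


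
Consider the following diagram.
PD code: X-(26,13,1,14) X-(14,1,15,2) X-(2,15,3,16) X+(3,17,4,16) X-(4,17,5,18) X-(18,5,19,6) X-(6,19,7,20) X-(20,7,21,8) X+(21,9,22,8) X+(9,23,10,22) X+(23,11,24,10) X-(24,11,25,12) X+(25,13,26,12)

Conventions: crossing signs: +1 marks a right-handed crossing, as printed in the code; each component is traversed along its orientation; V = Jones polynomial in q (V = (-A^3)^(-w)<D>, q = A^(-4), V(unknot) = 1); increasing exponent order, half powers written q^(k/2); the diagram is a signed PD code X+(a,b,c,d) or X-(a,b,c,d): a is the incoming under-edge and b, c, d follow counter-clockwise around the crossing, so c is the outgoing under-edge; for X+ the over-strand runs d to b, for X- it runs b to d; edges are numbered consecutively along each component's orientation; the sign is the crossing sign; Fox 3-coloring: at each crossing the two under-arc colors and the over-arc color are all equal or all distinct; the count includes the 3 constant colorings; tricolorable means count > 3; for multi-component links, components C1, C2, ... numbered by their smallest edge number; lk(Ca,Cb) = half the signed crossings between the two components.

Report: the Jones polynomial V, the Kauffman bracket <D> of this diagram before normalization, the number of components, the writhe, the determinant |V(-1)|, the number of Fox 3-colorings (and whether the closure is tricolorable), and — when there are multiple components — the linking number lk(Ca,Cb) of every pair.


V = -q^-4 + q^-3 + q^-1
<D> = -A^-5 - A^3 + A^7 (w = -3)
1 component over 13 crossings, w = -3
9 Fox colorings among 3^13, |V(-1)| = 3: tricolorable
why: the span of V is 3, forcing >= 3 crossings in any diagram


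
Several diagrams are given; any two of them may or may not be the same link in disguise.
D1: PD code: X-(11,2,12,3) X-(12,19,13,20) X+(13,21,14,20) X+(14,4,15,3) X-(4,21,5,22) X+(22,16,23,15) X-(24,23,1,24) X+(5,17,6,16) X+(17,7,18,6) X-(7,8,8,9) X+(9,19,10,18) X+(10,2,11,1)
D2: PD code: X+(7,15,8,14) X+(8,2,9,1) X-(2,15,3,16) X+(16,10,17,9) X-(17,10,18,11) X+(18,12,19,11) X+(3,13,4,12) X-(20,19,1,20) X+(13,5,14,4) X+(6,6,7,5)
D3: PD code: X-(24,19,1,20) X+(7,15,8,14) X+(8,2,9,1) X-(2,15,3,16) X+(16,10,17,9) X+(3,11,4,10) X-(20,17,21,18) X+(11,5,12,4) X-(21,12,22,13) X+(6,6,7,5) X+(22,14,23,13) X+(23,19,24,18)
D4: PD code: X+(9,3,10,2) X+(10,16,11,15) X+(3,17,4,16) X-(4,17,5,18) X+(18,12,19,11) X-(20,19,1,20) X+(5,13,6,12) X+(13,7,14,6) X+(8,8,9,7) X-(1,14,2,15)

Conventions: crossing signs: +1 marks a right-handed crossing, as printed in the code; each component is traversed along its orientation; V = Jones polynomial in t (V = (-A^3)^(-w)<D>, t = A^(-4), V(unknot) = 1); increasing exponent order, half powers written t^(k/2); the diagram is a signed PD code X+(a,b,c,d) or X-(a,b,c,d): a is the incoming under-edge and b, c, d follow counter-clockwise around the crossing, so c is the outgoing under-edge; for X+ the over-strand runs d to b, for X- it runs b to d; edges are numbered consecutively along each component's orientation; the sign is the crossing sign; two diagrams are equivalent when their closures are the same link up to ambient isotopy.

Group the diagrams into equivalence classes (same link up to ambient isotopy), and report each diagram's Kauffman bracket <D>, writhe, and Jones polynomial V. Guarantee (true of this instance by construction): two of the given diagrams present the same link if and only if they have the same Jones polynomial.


equivalence classes: {D1, D2, D3, D4}
D1 (bracket -A^-18 + A^-14 - A^-10 + 2A^-6 - A^-2 + A^2; 12 crossings at w = +2): V = t - t^2 + 2t^3 - t^4 + t^5 - t^6
V(D2) = t - t^2 + 2t^3 - t^4 + t^5 - t^6  (w +4, c 10, <D> = -A^-12 + A^-8 - A^-4 + 2 - A^4 + A^8)
V(D3) = t - t^2 + 2t^3 - t^4 + t^5 - t^6  [12 crossings, <D> = -A^-12 + A^-8 - A^-4 + 2 - A^4 + A^8, w = +4]
V(D4) = t - t^2 + 2t^3 - t^4 + t^5 - t^6  [10 crossings, <D> = -A^-12 + A^-8 - A^-4 + 2 - A^4 + A^8, w = +4]
key observation: all 4 diagrams share one V(t), hence one class


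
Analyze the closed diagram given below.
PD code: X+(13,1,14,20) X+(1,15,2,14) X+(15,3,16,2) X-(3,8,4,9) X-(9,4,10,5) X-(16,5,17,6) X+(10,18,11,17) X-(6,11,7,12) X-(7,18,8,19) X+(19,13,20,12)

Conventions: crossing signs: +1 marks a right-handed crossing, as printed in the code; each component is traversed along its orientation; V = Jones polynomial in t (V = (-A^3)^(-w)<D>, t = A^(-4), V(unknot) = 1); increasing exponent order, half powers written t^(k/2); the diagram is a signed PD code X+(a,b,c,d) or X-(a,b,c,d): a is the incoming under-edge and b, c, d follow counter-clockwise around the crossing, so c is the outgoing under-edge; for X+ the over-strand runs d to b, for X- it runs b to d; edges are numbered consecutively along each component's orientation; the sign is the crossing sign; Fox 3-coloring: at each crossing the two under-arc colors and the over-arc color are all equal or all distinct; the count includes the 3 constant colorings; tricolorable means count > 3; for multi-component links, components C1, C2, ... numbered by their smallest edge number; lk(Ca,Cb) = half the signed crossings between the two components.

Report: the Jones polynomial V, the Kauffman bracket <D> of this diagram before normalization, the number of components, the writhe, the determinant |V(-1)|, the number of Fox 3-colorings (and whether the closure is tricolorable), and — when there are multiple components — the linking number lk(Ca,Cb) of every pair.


Jones polynomial: V(t) = -t^-4 + t^-3 - t^-2 + 2t^-1 - 1 + 2t - t^2 + t^3 - t^4
<D> = -A^-16 + A^-12 - A^-8 + 2A^-4 - 1 + 2A^4 - A^8 + A^12 - A^16; writhe 0
components 1, writhe 0 (10 crossings)
3-colorings: 3 of 3^10, det 11 — not tricolorable
note: w = 0 (over 10 crossings) is diagram-only; (-A^3)^(0) removes it from V


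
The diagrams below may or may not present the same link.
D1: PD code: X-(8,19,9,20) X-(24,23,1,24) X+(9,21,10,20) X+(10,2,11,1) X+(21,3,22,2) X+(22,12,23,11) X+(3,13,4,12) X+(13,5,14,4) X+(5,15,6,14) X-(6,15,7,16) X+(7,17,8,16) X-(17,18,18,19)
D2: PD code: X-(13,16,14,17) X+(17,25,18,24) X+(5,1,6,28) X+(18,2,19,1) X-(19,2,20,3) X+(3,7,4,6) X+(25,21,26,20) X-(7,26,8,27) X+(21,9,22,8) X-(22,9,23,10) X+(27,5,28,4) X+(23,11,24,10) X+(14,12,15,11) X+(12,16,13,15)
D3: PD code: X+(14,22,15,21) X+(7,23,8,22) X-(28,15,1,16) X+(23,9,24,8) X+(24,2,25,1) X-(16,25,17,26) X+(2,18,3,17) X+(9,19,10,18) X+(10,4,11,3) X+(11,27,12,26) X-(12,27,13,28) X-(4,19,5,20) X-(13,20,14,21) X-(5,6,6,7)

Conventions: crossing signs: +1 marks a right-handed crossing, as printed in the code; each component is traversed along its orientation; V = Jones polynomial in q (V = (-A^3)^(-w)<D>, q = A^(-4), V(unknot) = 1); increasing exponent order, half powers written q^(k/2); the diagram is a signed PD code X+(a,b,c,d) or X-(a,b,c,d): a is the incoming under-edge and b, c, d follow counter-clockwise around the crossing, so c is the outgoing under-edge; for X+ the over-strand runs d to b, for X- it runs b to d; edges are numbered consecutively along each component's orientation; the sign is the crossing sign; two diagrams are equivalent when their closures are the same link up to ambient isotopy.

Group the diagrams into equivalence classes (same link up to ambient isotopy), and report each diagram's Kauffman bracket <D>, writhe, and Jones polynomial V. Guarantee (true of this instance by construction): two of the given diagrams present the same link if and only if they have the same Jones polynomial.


classes: {D1} | {D2} | {D3}
V(D1) = q^2 + q^4 - q^5 + q^6 - q^7  [12 crossings, <D> = -A^-16 + A^-12 - A^-8 + A^-4 + A^4, w = +4]
D2 (bracket A^-14 - 2A^-10 + A^-6 - 2A^-2 + 2A^2 + A^10; 14 crossings at w = +6): V = q^2 + 2q^4 - 2q^5 + q^6 - 2q^7 + q^8
D3 (bracket A^-14 - 2A^-10 + 2A^-6 - 2A^-2 + 2A^2 - A^6 + A^10; 14 crossings at w = +2): V = q^-1 - 1 + 2q - 2q^2 + 2q^3 - 2q^4 + q^5
note: V(q) takes 3 values over 3 diagrams, fixing the grouping


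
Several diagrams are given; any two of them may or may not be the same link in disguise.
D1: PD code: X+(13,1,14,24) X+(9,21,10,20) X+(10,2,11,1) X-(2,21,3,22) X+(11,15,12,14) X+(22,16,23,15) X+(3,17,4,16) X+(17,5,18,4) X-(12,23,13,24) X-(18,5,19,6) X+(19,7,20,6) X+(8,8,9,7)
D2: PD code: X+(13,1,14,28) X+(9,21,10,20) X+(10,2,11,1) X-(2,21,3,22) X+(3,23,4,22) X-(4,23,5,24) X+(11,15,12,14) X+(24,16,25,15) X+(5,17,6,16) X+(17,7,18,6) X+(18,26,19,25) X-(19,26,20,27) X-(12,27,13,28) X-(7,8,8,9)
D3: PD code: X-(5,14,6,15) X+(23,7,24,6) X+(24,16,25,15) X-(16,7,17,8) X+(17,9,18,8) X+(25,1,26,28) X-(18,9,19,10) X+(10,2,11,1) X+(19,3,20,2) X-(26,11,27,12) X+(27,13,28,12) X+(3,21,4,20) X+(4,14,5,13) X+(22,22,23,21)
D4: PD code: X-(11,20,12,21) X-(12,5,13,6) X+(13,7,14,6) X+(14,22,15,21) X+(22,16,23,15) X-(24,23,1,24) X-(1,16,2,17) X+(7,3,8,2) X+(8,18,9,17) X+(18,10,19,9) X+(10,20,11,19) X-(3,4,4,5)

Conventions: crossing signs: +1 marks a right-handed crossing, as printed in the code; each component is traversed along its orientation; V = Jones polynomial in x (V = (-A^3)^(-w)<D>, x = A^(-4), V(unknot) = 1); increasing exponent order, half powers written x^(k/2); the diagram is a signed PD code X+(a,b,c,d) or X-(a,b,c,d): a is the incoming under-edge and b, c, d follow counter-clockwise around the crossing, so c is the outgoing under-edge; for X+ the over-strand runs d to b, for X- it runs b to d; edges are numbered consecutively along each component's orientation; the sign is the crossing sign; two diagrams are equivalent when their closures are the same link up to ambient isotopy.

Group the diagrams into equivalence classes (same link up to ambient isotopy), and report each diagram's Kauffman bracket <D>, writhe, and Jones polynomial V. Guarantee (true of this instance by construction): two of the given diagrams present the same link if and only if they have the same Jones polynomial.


classes: {D1, D2, D3} | {D4}
V(D1) = x - x^2 + 2x^3 - x^4 + x^5 - x^6  [12 crossings, <D> = -A^-6 + A^-2 - A^2 + 2A^6 - A^10 + A^14, w = +6]
V(D2) = x - x^2 + 2x^3 - x^4 + x^5 - x^6  [14 crossings, <D> = -A^-12 + A^-8 - A^-4 + 2 - A^4 + A^8, w = +4]
D3 (bracket -A^-6 + A^-2 - A^2 + 2A^6 - A^10 + A^14; 14 crossings at w = +6): V = x - x^2 + 2x^3 - x^4 + x^5 - x^6
V(D4) = x + x^3 - x^4  (w +2, c 12, <D> = -A^-10 + A^-6 + A^2)
note: comparing 4 Jones polynomials yields 2 groups


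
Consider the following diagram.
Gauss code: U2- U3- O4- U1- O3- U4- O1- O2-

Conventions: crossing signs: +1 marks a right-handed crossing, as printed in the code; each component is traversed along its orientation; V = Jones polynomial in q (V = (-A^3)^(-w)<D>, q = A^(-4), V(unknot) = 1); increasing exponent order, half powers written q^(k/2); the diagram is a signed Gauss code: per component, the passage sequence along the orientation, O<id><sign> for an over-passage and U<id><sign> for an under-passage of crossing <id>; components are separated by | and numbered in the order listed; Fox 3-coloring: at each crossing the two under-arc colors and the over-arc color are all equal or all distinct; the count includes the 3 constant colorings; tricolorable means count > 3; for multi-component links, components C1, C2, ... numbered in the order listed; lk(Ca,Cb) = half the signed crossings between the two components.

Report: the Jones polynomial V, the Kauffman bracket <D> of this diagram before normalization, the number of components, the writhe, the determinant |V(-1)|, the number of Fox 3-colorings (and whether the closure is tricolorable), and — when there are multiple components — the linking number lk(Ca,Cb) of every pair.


V = -q^-4 + q^-3 + q^-1
<D> = A^-8 + 1 - A^4 (w = -4)
1 component over 4 crossings, w = -4
9 Fox colorings among 3^4, |V(-1)| = 3: tricolorable
why: det 3 = |V(-1)|; divisible by 3, so tricolorable


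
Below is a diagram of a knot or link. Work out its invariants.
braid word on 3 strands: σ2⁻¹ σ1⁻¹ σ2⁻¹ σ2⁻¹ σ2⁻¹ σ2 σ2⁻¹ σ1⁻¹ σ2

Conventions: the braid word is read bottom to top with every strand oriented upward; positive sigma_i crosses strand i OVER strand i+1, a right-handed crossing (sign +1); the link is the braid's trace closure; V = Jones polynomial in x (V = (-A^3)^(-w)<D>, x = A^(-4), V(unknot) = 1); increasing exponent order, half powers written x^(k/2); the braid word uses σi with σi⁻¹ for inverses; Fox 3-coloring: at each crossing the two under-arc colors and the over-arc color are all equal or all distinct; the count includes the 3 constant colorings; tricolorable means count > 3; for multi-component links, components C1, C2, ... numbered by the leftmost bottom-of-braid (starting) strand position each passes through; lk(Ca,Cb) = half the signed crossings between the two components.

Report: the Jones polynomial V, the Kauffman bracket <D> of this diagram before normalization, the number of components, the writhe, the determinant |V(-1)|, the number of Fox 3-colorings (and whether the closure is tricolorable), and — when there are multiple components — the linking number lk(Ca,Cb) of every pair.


Jones polynomial: V(x) = x^(-13/2) - x^(-11/2) + x^(-9/2) - 2x^(-7/2) - x^(-3/2)
<D> = A^-9 + 2A^-1 - A^3 + A^7 - A^11; writhe -5
components 2, writhe -5 (9 crossings)
linking number lk(C1,C2) = -1
3-colorings: 9 of 3^9, det 6 — tricolorable
note: the 1 component pair carries total linking -1


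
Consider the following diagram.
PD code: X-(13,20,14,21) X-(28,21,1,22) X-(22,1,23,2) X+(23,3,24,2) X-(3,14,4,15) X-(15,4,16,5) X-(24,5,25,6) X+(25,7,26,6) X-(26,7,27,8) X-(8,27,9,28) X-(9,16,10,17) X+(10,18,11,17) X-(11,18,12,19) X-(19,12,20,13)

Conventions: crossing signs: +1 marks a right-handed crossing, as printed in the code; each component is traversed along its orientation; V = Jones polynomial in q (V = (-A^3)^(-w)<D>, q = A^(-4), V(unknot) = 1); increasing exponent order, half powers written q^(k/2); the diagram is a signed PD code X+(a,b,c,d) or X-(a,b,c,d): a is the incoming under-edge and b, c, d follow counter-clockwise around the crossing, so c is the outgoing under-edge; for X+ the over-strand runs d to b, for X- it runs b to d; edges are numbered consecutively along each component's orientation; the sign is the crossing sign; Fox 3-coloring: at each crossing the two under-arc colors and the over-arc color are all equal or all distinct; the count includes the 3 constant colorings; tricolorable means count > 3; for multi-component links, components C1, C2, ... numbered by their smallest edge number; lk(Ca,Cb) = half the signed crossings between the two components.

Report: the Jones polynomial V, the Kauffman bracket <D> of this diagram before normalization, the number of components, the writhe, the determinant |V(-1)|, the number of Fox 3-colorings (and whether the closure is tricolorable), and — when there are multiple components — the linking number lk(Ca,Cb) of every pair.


V(q) = -q^-8 + q^-5 + q^-3
bracket: A^-12 + A^-4 - A^8, w = -8
1 component, writhe -8, over 14 crossings
det 3, colorings 9 of 3^14 — tricolorable
observation: w = -8 shifts under R1 moves; the (-A^3)^(8) factor cancels that in V


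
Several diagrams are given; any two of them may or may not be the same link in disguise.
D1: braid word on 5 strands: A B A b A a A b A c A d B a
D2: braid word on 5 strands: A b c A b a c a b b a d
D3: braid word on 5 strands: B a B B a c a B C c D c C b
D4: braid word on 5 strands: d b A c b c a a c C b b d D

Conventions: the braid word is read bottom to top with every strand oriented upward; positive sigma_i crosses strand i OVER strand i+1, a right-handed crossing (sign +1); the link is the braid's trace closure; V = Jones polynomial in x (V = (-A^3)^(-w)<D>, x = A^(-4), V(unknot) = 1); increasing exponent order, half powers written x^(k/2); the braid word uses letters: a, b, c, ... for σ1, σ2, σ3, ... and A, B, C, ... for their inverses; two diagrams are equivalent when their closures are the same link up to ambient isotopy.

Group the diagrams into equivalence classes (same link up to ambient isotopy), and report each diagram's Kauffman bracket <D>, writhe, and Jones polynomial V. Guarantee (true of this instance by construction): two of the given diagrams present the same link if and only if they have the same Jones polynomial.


classes: {D1} | {D2, D4} | {D3}
V(D1) = x^-7 - 2x^-6 + 2x^-5 - 3x^-4 + 3x^-3 - 2x^-2 + 2x^-1  [14 crossings, <D> = 2A^-2 - 2A^2 + 3A^6 - 3A^10 + 2A^14 - 2A^18 + A^22, w = -2]
D2 (bracket -A^-12 + 2A^-8 - 3A^-4 + 3 - 3A^4 + 3A^8 - A^12 + A^16; 12 crossings at w = +8): V = x^2 - x^3 + 3x^4 - 3x^5 + 3x^6 - 3x^7 + 2x^8 - x^9
D3 (bracket -A^-12 + 2A^-8 - 2A^-4 + 3 - 2A^4 + 2A^8 - A^12; 14 crossings at w = 0): V = -x^-3 + 2x^-2 - 2x^-1 + 3 - 2x + 2x^2 - x^3
V(D4) = x^2 - x^3 + 3x^4 - 3x^5 + 3x^6 - 3x^7 + 2x^8 - x^9  [14 crossings, <D> = -A^-12 + 2A^-8 - 3A^-4 + 3 - 3A^4 + 3A^8 - A^12 + A^16, w = +8]
note: 3 values of V(x) split the 4 diagrams


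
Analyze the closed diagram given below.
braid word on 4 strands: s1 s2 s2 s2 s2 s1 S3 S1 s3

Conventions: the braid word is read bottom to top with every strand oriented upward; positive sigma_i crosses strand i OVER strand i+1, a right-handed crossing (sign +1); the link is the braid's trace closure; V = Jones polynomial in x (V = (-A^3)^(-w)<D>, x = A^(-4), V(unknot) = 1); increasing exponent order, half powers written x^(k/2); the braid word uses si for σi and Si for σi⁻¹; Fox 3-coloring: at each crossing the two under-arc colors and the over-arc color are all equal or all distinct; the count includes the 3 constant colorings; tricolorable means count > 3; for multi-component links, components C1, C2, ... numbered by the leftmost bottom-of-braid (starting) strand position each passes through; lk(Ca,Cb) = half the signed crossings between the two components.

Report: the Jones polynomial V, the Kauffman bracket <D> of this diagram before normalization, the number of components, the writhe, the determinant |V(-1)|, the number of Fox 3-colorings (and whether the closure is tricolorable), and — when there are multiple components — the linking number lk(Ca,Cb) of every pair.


Jones polynomial: V(x) = x + x^2 + x^3 + x^6
<D> = -A^-9 - A^3 - A^7 - A^11; writhe +5
components 3, writhe +5 (9 crossings)
linking number lk(C1,C2) = +2
lk(C1,C3): 0
lk(C2,C3) = 0
3-colorings: 9 of 3^10, det 0 — tricolorable
note: w = +5 (over 9 crossings) is diagram-only; (-A^3)^(-5) removes it from V


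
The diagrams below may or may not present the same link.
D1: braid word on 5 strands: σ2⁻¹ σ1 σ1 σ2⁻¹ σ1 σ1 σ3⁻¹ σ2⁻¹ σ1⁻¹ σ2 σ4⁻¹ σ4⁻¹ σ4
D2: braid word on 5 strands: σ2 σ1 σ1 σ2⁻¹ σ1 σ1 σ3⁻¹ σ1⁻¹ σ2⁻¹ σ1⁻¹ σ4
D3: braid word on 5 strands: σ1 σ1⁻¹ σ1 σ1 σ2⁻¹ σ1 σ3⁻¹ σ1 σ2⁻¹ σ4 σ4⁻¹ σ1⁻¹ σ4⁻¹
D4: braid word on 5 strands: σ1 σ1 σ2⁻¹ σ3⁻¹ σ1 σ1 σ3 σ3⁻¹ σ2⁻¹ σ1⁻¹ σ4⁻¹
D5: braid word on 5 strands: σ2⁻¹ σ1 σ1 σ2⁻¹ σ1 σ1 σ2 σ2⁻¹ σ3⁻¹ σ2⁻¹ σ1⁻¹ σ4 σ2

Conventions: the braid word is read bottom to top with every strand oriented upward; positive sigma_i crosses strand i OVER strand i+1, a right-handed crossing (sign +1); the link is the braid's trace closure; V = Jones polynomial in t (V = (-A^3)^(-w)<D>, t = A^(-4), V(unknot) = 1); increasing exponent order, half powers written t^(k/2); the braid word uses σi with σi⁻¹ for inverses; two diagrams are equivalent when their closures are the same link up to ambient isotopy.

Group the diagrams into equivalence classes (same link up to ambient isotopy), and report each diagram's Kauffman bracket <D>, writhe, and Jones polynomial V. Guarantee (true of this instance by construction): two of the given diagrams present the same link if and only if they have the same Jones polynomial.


grouping into links: {D1, D2, D3, D4, D5}
V(D1) = -t^(-3/2) + t^(-1/2) - 2t^(1/2) + t^(3/2) - 2t^(5/2) + t^(7/2)  (w -1, c 13, <D> = -A^-17 + 2A^-13 - A^-9 + 2A^-5 - A^-1 + A^3)
V(D2) = -t^(-3/2) + t^(-1/2) - 2t^(1/2) + t^(3/2) - 2t^(5/2) + t^(7/2)  (w +1, c 11, <D> = -A^-11 + 2A^-7 - A^-3 + 2A - A^5 + A^9)
V(D3) = -t^(-3/2) + t^(-1/2) - 2t^(1/2) + t^(3/2) - 2t^(5/2) + t^(7/2)  (w -1, c 13, <D> = -A^-17 + 2A^-13 - A^-9 + 2A^-5 - A^-1 + A^3)
V(D4) = -t^(-3/2) + t^(-1/2) - 2t^(1/2) + t^(3/2) - 2t^(5/2) + t^(7/2)  [11 crossings, <D> = -A^-17 + 2A^-13 - A^-9 + 2A^-5 - A^-1 + A^3, w = -1]
D5 (bracket -A^-11 + 2A^-7 - A^-3 + 2A - A^5 + A^9; 13 crossings at w = +1): V = -t^(-3/2) + t^(-1/2) - 2t^(1/2) + t^(3/2) - 2t^(5/2) + t^(7/2)
why: one V(t) for all 5 diagrams — one class (guaranteed)


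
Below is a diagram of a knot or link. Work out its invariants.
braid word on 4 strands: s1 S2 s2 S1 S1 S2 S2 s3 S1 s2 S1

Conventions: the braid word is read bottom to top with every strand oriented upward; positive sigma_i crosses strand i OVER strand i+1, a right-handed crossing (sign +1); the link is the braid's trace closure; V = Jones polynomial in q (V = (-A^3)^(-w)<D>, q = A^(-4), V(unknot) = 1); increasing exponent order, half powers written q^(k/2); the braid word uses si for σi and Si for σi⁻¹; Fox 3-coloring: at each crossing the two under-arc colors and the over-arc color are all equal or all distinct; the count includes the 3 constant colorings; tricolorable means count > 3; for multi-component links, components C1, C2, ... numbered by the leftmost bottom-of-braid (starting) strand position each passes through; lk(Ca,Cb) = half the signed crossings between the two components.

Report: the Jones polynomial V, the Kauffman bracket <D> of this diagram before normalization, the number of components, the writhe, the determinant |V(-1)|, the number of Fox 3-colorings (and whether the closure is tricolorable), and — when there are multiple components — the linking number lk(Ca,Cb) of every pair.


V = -q^-6 + q^-5 - q^-4 + 2q^-3 - q^-2 + q^-1
<D> = -A^-5 + A^-1 - 2A^3 + A^7 - A^11 + A^15 (w = -3)
1 component over 11 crossings, w = -3
3 Fox colorings among 3^11, |V(-1)| = 7: not tricolorable
why: det 7 = |V(-1)|; not divisible by 3, so not tricolorable


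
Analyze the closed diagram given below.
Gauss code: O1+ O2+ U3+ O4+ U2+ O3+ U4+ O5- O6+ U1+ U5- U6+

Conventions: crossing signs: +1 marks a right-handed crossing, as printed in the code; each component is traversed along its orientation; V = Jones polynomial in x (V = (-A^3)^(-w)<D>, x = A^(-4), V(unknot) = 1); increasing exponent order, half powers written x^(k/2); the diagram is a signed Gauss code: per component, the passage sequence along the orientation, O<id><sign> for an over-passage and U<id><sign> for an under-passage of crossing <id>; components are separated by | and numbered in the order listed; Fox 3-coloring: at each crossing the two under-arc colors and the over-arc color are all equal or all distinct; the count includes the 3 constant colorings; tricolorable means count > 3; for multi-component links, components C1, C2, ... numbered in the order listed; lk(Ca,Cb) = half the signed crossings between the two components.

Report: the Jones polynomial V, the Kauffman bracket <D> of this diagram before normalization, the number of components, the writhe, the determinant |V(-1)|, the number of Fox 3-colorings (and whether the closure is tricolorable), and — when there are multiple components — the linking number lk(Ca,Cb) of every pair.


V(x) = x + x^3 - x^4
bracket: -A^-4 + 1 + A^8, w = +4
1 component, writhe +4, over 6 crossings
det 3, colorings 9 of 3^6 — tricolorable
observation: the span of V is 3, forcing >= 3 crossings in any diagram


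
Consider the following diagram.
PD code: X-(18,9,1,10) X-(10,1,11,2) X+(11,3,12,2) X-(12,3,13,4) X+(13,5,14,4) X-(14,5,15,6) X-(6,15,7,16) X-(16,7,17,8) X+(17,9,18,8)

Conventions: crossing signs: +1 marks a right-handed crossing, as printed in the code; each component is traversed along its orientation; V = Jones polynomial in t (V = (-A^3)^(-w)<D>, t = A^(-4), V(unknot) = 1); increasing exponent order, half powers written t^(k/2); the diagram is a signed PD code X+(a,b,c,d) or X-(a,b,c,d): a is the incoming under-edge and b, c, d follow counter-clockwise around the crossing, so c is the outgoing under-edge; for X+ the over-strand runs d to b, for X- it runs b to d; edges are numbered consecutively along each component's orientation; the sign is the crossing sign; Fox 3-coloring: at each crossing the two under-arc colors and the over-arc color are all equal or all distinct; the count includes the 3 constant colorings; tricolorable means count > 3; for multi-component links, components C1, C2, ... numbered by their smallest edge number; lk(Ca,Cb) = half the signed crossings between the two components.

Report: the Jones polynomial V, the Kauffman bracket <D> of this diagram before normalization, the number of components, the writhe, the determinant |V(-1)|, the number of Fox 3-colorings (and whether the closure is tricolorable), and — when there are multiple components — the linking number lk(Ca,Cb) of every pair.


V(t) = -t^-4 + t^-3 + t^-1
bracket: -A^-5 - A^3 + A^7, w = -3
1 component, writhe -3, over 9 crossings
det 3, colorings 9 of 3^9 — tricolorable
observation: w = -3 shifts under R1 moves; the (-A^3)^(3) factor cancels that in V


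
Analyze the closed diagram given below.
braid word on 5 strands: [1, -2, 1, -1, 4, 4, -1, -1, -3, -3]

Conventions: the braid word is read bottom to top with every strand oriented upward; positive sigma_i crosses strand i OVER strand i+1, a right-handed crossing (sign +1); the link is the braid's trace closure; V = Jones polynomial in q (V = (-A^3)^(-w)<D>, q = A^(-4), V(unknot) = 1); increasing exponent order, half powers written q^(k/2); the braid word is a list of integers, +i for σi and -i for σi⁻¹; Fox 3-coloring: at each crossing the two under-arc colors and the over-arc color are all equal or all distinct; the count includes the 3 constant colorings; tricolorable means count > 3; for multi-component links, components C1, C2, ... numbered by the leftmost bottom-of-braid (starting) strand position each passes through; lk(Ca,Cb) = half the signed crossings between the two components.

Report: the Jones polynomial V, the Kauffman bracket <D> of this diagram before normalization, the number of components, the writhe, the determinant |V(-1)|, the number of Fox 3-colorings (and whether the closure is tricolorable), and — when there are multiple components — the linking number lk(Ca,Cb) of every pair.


V = q^-2 + 2 + q^2
<D> = A^-14 + 2A^-6 + A^2 (w = -2)
3 components over 10 crossings, w = -2
lk(C1,C2): -1
lk(C1,C3) = 0
linking number lk(C2,C3) = +1
3 Fox colorings among 3^10, |V(-1)| = 4: not tricolorable
why: the 3 component pairs carry total linking 0


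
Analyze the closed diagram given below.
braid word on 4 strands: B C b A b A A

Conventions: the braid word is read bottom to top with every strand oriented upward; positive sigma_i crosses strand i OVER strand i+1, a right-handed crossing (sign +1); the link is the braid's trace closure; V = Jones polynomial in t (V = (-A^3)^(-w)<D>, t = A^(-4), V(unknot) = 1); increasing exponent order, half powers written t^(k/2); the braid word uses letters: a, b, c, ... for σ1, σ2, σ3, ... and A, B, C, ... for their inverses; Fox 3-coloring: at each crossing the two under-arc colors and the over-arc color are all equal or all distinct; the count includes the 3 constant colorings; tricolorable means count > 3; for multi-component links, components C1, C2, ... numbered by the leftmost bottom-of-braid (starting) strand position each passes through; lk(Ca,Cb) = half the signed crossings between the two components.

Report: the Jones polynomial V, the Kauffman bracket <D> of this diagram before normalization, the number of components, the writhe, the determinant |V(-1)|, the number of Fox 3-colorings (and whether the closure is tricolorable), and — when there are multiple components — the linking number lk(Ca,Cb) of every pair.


Jones polynomial: V(t) = -t^-4 + t^-3 + t^-1
<D> = -A^-5 - A^3 + A^7; writhe -3
components 1, writhe -3 (7 crossings)
3-colorings: 9 of 3^7, det 3 — tricolorable
note: det 3 = |V(-1)|; divisible by 3, so tricolorable
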